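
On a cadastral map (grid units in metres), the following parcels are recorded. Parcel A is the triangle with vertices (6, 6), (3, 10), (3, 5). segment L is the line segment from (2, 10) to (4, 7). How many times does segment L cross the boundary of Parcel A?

The segment meets the boundary at (3,8.5).

1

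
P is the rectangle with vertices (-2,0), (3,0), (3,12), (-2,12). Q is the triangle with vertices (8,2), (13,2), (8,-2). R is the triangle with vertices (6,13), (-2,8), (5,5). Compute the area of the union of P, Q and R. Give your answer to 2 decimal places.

86.33

By inclusion–exclusion:
Individual areas: |P| = 60, |Q| = 10, |R| = 29.5.
|P∩Q| = 0.
|P∩R| = 13.1696.
|Q∩R| = 0.
|P∩Q∩R| = 0.
|P ∪ Q ∪ R| = 99.5 − 13.1696 + 0 = 86.33.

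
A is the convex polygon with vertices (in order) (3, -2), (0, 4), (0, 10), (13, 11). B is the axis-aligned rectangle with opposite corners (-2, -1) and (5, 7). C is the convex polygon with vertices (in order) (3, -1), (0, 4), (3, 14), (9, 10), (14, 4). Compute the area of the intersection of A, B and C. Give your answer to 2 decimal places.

The intersection is the polygon with vertices (5,7), (5,0.6), (4.183,-0.462), (3,-1), (0,4), (0.9,7).
By the shoelace formula its area is 29.96.

29.96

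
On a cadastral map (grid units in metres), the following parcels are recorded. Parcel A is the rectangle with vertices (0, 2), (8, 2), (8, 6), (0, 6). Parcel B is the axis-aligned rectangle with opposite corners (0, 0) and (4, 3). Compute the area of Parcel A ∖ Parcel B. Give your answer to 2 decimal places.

28.00

|Parcel A∩Parcel B|: x∈[0,4], y∈[2,3] → 4·1 = 4.
|Parcel A| = 32.
|Parcel A ∖ Parcel B| = |Parcel A| − |Parcel A∩Parcel B| = 32 − 4 = 28.00.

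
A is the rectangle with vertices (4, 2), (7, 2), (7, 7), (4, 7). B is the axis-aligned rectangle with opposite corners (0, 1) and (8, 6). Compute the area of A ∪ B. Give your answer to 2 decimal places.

By inclusion–exclusion:
Individual areas: |A| = 15, |B| = 40.
|A∩B|: x∈[4,7], y∈[2,6] → 3·4 = 12.
|A ∪ B| = 55 − 12 = 43.00.

43.00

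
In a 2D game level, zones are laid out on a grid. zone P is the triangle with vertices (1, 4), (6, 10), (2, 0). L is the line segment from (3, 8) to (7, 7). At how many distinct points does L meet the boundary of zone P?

2

The segment meets the boundary at (4.103,7.724), (5,7.5).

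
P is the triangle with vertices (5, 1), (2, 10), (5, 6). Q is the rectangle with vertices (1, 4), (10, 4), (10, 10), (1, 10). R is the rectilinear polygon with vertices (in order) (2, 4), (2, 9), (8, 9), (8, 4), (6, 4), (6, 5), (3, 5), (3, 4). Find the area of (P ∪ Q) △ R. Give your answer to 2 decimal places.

28.50

|P ∪ Q| = 55.5.
|(P ∪ Q) ∩ R| = 27.
|(P ∪ Q) △ R| = 55.5 + 27 − 54 = 28.50.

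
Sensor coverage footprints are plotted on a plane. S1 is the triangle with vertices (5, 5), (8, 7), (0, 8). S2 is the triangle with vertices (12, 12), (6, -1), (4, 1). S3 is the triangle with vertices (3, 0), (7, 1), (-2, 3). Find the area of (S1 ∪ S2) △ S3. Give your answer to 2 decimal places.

33.48

|S1 ∪ S2| = 28.5.
|(S1 ∪ S2) ∩ S3| = 1.7594.
|(S1 ∪ S2) △ S3| = 28.5 + 8.5 − 3.5189 = 33.48.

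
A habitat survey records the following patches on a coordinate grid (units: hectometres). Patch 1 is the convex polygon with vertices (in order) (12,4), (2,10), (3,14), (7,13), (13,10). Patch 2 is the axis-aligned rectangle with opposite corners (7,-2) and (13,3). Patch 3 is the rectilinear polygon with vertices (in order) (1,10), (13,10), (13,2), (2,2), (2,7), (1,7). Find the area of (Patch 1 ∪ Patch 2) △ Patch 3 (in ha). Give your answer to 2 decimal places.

101.00

|Patch 1 ∪ Patch 2| = 88.
|(Patch 1 ∪ Patch 2) ∩ Patch 3| = 39.
|(Patch 1 ∪ Patch 2) △ Patch 3| = 88 + 91 − 78 = 101.00.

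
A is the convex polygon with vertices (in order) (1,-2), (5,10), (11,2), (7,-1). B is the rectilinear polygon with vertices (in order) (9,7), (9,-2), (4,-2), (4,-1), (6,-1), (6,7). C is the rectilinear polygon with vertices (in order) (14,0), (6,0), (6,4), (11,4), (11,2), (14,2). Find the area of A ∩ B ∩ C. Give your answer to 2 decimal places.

The intersection is the polygon with vertices (9,0.5), (8.333,0), (6,0), (6,4), (9,4).
By the shoelace formula its area is 11.83.

11.83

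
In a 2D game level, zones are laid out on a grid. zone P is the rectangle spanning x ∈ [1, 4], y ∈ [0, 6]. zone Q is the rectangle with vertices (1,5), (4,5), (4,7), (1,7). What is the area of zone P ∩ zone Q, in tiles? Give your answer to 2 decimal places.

|zone P∩zone Q|: x∈[1,4], y∈[5,6] → 3·1 = 3.

3.00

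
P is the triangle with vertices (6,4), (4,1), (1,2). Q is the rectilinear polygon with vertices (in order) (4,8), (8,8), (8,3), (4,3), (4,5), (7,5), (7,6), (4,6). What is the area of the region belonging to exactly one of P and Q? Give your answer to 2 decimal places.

20.77

|P| = 5.5, |Q| = 17, |P∩Q| = 0.8667.
|P △ Q| = |P| + |Q| − 2·|P∩Q| = 5.5 + 17 − 1.7333 = 20.77.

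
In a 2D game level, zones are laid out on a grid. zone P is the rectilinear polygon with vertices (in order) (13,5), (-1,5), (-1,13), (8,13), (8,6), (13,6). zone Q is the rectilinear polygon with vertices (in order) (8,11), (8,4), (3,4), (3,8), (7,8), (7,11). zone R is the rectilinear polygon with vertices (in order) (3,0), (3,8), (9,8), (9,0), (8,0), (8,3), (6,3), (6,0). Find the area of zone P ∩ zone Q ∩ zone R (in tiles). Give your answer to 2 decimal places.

The intersection is the polygon with vertices (3,8), (7,8), (8,8), (8,6), (8,5), (3,5).
By the shoelace formula its area is 15.00.

15.00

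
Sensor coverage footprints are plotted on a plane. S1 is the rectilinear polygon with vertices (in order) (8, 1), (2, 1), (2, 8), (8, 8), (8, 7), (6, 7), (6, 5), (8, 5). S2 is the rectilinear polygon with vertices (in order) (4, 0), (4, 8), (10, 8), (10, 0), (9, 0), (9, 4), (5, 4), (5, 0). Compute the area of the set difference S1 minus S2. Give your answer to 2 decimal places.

23.00

|S1| = 38, |S1∩S2| = 15.
|S1 ∖ S2| = |S1| − |S1∩S2| = 38 − 15 = 23.00.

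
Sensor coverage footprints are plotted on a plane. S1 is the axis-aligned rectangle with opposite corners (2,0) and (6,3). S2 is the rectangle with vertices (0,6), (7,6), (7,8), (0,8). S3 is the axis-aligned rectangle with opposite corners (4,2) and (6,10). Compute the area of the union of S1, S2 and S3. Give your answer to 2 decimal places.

36.00

By inclusion–exclusion:
Individual areas: |S1| = 12, |S2| = 14, |S3| = 16.
|S1∩S2| = 0 (no overlap).
|S1∩S3|: x∈[4,6], y∈[2,3] → 2·1 = 2.
|S2∩S3|: x∈[4,6], y∈[6,8] → 2·2 = 4.
|S1∩S2∩S3| = 0.
|S1 ∪ S2 ∪ S3| = 42 − 6 + 0 = 36.00.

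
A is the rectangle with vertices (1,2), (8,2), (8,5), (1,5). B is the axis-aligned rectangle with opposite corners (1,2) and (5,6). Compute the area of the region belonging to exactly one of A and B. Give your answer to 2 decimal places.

|A∩B|: x∈[1,5], y∈[2,5] → 4·3 = 12.
|A △ B| = |A| + |B| − 2·|A∩B| = 21 + 16 − 24 = 13.00.

13.00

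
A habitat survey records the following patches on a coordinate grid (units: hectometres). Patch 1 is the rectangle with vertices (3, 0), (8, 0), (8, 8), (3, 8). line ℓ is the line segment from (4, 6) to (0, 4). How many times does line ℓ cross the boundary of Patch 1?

The segment meets the boundary at (3,5.5).

1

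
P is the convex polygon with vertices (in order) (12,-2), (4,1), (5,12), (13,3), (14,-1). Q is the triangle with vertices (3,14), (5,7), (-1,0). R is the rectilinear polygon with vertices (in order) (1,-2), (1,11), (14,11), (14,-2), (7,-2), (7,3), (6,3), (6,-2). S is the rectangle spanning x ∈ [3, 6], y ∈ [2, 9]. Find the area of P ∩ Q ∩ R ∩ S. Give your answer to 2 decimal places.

The intersection is the polygon with vertices (4.492,6.407), (4.655,8.207), (5,7).
By the shoelace formula its area is 0.41.

0.41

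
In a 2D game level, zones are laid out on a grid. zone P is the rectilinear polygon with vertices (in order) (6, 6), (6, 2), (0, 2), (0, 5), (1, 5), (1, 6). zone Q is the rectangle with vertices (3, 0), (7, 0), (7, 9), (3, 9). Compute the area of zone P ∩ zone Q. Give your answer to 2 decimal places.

The intersection is the polygon with vertices (6,2), (3,2), (3,6), (6,6).
By the shoelace formula its area is 12.00.

12.00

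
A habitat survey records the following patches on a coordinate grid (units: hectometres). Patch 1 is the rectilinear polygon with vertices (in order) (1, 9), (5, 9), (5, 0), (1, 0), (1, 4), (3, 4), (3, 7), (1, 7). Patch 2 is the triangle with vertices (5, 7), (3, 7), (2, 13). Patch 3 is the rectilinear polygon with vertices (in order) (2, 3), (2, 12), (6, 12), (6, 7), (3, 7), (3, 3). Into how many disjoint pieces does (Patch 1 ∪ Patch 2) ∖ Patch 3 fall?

(Patch 1 ∪ Patch 2) ∖ Patch 3 splits into 3 disjoint pieces (area 0.1667, area 21, area 2).

3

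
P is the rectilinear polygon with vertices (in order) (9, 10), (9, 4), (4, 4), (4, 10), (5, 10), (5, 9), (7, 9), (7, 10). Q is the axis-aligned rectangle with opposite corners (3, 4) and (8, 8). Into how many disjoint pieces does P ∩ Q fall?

P ∩ Q is a single connected region.

1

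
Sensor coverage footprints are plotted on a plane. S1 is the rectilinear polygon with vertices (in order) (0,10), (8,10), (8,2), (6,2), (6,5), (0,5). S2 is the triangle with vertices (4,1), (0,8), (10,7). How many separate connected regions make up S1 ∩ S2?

S1 ∩ S2 is a single connected region.

1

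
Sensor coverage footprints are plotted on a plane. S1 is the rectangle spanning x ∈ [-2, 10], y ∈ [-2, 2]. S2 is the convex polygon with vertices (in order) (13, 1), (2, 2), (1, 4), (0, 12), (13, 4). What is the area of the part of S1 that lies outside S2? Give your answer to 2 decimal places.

|S1| = 48, |S1∩S2| = 2.9091.
|S1 ∖ S2| = |S1| − |S1∩S2| = 48 − 2.9091 = 45.09.

45.09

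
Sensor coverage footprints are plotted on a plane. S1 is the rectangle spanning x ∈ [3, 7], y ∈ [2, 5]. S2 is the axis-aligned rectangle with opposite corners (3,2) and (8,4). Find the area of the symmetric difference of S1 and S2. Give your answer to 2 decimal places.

6.00

|S1∩S2|: x∈[3,7], y∈[2,4] → 4·2 = 8.
|S1 △ S2| = |S1| + |S2| − 2·|S1∩S2| = 12 + 10 − 16 = 6.00.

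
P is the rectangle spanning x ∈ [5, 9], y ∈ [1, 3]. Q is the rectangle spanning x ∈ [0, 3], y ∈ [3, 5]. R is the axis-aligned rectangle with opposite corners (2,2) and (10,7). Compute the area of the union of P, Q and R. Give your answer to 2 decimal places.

48.00

By inclusion–exclusion:
Individual areas: |P| = 8, |Q| = 6, |R| = 40.
|P∩Q| = 0 (no overlap).
|P∩R|: x∈[5,9], y∈[2,3] → 4·1 = 4.
|Q∩R|: x∈[2,3], y∈[3,5] → 1·2 = 2.
|P∩Q∩R| = 0.
|P ∪ Q ∪ R| = 54 − 6 + 0 = 48.00.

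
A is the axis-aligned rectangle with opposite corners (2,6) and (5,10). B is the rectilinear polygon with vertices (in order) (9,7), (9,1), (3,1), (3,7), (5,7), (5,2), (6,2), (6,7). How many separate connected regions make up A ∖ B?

1

A ∖ B is a single connected region.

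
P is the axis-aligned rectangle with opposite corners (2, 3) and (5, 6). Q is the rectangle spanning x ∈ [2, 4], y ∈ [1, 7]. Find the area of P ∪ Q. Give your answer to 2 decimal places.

By inclusion–exclusion:
Individual areas: |P| = 9, |Q| = 12.
|P∩Q|: x∈[2,4], y∈[3,6] → 2·3 = 6.
|P ∪ Q| = 21 − 6 = 15.00.

15.00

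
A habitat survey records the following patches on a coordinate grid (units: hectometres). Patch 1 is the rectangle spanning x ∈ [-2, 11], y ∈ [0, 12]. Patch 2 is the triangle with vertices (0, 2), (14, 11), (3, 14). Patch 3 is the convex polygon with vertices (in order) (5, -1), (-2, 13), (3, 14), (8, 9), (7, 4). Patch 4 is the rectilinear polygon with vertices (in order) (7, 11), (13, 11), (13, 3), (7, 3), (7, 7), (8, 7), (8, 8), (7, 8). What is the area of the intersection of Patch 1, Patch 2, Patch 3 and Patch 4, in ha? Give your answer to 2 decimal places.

1.58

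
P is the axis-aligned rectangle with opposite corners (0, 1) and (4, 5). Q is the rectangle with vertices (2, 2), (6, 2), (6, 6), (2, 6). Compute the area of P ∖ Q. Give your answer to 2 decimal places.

|P∩Q|: x∈[2,4], y∈[2,5] → 2·3 = 6.
|P| = 16.
|P ∖ Q| = |P| − |P∩Q| = 16 − 6 = 10.00.

10.00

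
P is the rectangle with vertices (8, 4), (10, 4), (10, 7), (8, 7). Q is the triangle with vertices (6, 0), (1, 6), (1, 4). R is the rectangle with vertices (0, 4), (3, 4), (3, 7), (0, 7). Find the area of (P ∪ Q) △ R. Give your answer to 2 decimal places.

16.67

|P ∪ Q| = 11.
|(P ∪ Q) ∩ R| = 1.6667.
|(P ∪ Q) △ R| = 11 + 9 − 3.3333 = 16.67.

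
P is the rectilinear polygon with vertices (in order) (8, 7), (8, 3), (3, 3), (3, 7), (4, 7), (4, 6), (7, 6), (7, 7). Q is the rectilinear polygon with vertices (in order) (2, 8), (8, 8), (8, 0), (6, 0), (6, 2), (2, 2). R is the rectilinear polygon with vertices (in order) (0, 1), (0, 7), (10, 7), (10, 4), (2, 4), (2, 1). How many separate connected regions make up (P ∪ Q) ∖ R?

(P ∪ Q) ∖ R splits into 2 disjoint pieces (area 16, area 6).

2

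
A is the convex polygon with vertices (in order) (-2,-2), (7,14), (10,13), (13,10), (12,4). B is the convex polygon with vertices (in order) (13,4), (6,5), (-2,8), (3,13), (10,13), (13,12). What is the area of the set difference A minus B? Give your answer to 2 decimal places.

|A| = 108, |A∩B| = 64.0143.
|A ∖ B| = |A| − |A∩B| = 108 − 64.0143 = 43.99.

43.99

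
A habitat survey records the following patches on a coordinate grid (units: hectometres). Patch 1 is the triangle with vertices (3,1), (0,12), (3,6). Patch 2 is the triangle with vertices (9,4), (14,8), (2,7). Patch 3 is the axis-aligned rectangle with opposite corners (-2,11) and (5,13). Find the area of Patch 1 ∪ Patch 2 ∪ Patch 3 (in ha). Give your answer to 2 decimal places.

By inclusion–exclusion:
Individual areas: |Patch 1| = 7.5, |Patch 2| = 21.5, |Patch 3| = 14.
|Patch 1∩Patch 2| = 0.0782.
|Patch 1∩Patch 3| = 0.1136.
|Patch 2∩Patch 3| = 0.
|Patch 1∩Patch 2∩Patch 3| = 0.
|Patch 1 ∪ Patch 2 ∪ Patch 3| = 43 − 0.1918 + 0 = 42.81.

42.81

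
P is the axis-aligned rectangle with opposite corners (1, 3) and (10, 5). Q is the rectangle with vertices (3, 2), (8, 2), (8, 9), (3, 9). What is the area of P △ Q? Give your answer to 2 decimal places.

33.00

|P∩Q|: x∈[3,8], y∈[3,5] → 5·2 = 10.
|P △ Q| = |P| + |Q| − 2·|P∩Q| = 18 + 35 − 20 = 33.00.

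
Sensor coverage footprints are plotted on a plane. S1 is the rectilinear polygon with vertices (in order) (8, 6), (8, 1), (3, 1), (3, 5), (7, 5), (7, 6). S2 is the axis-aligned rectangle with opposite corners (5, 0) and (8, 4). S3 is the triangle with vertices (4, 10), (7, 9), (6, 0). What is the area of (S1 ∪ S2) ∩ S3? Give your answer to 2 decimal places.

The region (S1 ∪ S2) ∩ S3 is the polygon with vertices (6.556,5), (6,0), (5,5).
By the shoelace formula its area is 3.89.

3.89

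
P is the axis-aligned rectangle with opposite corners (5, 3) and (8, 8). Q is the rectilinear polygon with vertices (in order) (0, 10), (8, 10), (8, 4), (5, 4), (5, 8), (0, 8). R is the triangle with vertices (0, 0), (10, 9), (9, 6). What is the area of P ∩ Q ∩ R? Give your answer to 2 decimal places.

4.22

The intersection is the polygon with vertices (5,4), (5,4.5), (8,7.2), (8,5.333), (6,4).
By the shoelace formula its area is 4.22.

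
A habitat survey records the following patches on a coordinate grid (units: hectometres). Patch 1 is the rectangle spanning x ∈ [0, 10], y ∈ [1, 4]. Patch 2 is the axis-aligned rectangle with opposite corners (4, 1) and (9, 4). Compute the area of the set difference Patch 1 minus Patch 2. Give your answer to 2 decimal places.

15.00

|Patch 1∩Patch 2|: x∈[4,9], y∈[1,4] → 5·3 = 15.
|Patch 1| = 30.
|Patch 1 ∖ Patch 2| = |Patch 1| − |Patch 1∩Patch 2| = 30 − 15 = 15.00.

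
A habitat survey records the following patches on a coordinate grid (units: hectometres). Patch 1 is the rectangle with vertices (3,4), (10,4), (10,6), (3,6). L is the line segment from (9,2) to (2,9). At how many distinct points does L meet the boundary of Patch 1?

The segment meets the boundary at (5,6), (7,4).

2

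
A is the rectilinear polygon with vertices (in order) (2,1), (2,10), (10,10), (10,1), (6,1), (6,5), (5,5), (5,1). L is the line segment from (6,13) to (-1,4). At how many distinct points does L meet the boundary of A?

The segment meets the boundary at (2,7.857), (3.667,10).

2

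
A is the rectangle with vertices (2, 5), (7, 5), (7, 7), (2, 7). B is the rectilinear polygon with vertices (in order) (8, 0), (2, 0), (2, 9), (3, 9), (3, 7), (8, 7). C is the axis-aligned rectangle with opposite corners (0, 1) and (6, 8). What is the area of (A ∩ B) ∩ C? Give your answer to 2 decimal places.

8.00

The region (A ∩ B) ∩ C is the polygon with vertices (2,5), (2,7), (3,7), (6,7), (6,5).
By the shoelace formula its area is 8.00.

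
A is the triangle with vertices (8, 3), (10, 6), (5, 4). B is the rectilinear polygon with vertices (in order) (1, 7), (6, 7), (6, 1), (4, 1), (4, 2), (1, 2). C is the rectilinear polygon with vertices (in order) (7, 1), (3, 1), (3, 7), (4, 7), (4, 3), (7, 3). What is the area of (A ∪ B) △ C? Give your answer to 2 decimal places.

|A ∪ B| = 32.1333.
|(A ∪ B) ∩ C| = 9.
|(A ∪ B) △ C| = 32.1333 + 12 − 18 = 26.13.

26.13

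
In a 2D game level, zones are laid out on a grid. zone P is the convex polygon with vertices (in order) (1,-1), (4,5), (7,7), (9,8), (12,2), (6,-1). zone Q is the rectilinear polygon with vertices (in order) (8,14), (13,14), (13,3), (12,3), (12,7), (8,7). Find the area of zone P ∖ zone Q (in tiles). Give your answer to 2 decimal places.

|zone P| = 56, |zone P∩zone Q| = 1.
|zone P ∖ zone Q| = |zone P| − |zone P∩zone Q| = 56 − 1 = 55.00.

55.00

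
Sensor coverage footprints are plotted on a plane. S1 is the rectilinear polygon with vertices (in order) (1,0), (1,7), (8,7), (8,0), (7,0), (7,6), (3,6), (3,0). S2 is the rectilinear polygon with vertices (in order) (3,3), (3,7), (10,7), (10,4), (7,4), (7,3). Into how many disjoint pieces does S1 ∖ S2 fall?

S1 ∖ S2 splits into 2 disjoint pieces (area 14, area 4).

2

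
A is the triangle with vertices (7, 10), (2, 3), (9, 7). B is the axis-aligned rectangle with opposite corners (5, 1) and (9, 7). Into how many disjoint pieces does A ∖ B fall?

A ∖ B is a single connected region.

1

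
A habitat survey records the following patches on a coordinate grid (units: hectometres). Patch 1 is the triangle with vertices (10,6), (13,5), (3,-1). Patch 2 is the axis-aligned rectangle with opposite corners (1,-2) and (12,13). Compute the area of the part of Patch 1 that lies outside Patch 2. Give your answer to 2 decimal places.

|Patch 1| = 14, |Patch 1∩Patch 2| = 13.5333.
|Patch 1 ∖ Patch 2| = |Patch 1| − |Patch 1∩Patch 2| = 14 − 13.5333 = 0.47.

0.47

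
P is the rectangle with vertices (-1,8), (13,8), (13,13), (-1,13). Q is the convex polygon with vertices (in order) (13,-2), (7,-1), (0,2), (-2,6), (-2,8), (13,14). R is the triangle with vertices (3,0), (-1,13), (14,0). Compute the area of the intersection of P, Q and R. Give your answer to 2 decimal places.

5.12

The intersection is the polygon with vertices (0.538,8), (0.26,8.904), (2.632,9.853), (4.769,8).
By the shoelace formula its area is 5.12.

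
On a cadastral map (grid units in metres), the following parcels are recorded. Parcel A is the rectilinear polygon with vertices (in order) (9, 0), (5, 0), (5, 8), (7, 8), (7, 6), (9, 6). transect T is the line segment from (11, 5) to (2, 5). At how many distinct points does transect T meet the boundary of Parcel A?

The segment meets the boundary at (5,5), (9,5).

2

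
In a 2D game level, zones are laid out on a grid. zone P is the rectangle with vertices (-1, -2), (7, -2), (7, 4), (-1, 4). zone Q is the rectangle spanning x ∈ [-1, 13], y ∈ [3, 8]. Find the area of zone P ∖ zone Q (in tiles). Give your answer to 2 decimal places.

|zone P∩zone Q|: x∈[-1,7], y∈[3,4] → 8·1 = 8.
|zone P| = 48.
|zone P ∖ zone Q| = |zone P| − |zone P∩zone Q| = 48 − 8 = 40.00.

40.00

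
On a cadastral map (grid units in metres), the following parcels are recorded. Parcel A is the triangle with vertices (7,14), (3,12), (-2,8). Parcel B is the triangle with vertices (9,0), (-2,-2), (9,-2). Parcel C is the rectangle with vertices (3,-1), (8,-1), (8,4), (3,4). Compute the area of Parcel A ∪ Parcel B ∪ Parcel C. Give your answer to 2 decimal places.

37.16

By inclusion–exclusion:
Individual areas: |Parcel A| = 3, |Parcel B| = 11, |Parcel C| = 25.
|Parcel A∩Parcel B| = 0.
|Parcel A∩Parcel C| = 0.
|Parcel B∩Parcel C| = 1.8409.
|Parcel A∩Parcel B∩Parcel C| = 0.
|Parcel A ∪ Parcel B ∪ Parcel C| = 39 − 1.8409 + 0 = 37.16.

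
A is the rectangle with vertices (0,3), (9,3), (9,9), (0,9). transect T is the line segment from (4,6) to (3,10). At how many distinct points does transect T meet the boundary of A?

The segment meets the boundary at (3.25,9).

1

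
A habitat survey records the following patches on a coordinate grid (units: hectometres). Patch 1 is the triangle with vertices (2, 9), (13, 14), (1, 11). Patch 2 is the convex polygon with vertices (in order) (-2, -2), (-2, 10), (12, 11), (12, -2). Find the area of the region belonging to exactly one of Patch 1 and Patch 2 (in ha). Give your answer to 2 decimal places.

|Patch 1| = 13.5, |Patch 2| = 175, |Patch 1∩Patch 2| = 2.5564.
|Patch 1 △ Patch 2| = |Patch 1| + |Patch 2| − 2·|Patch 1∩Patch 2| = 13.5 + 175 − 5.1128 = 183.39.

183.39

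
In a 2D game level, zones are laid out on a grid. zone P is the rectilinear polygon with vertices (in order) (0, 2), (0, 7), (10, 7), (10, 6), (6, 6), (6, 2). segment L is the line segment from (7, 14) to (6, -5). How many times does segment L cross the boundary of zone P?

2

The segment meets the boundary at (6.579,6), (6.632,7).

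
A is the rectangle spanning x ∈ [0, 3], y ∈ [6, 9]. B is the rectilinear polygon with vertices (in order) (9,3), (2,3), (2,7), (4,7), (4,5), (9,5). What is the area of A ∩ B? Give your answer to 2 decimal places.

1.00

The intersection is the polygon with vertices (3,6), (2,6), (2,7), (3,7).
By the shoelace formula its area is 1.00.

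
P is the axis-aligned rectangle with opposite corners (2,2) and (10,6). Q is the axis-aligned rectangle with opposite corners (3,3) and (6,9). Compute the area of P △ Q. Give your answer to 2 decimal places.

32.00

|P∩Q|: x∈[3,6], y∈[3,6] → 3·3 = 9.
|P △ Q| = |P| + |Q| − 2·|P∩Q| = 32 + 18 − 18 = 32.00.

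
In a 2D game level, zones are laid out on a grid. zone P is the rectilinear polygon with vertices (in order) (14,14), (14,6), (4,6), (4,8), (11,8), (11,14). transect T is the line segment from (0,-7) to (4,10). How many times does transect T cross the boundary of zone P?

The segment lies entirely outside zone P and never meets its boundary.

0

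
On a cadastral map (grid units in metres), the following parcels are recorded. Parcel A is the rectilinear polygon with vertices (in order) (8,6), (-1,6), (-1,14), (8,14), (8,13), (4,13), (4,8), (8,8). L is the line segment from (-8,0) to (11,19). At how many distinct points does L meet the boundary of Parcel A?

4

The segment meets the boundary at (6,14), (5,13), (4,12), (-1,7).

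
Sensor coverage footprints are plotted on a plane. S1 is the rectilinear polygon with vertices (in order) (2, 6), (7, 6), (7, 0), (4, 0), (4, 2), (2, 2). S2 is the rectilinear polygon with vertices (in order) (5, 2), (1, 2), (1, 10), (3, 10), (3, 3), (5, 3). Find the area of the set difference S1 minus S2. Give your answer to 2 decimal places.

20.00

|S1| = 26, |S1∩S2| = 6.
|S1 ∖ S2| = |S1| − |S1∩S2| = 26 − 6 = 20.00.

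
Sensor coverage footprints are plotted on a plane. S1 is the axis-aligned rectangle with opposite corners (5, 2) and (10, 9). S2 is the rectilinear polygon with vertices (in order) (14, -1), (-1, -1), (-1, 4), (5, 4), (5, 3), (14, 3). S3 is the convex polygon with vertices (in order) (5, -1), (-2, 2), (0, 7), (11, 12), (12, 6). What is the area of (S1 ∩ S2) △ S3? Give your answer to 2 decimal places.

99.50

|S1 ∩ S2| = 5.
|(S1 ∩ S2) ∩ S3| = 3.5.
|(S1 ∩ S2) △ S3| = 5 + 101.5 − 7 = 99.50.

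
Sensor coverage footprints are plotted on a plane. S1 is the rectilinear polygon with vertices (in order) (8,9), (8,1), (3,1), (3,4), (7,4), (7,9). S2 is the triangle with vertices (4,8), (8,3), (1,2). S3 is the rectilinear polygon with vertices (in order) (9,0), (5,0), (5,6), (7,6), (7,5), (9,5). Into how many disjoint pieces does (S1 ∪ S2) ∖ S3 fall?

2

(S1 ∪ S2) ∖ S3 splits into 2 disjoint pieces (area 16.3143, area 4).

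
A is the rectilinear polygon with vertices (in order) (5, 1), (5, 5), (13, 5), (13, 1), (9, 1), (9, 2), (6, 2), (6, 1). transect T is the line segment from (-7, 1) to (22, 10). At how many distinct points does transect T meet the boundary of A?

2

The segment meets the boundary at (5.889,5), (5,4.724).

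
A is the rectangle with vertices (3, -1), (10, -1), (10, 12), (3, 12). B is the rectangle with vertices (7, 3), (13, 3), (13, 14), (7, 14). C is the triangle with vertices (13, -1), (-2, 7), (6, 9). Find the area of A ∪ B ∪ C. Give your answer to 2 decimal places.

143.79

By inclusion–exclusion:
Individual areas: |A| = 91, |B| = 66, |C| = 47.
|A∩B|: x∈[7,10], y∈[3,12] → 3·9 = 27.
|A∩C| = 33.1798.
|B∩C| = 7.3143.
|A∩B∩C| = 7.2857.
|A ∪ B ∪ C| = 204 − 67.494 + 7.2857 = 143.79.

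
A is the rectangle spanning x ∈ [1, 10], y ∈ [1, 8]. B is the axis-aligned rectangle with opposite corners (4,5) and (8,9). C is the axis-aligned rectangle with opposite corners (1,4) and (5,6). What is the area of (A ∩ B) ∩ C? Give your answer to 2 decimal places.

1.00

The region (A ∩ B) ∩ C is the polygon with vertices (4,5), (4,6), (5,6), (5,5).
By the shoelace formula its area is 1.00.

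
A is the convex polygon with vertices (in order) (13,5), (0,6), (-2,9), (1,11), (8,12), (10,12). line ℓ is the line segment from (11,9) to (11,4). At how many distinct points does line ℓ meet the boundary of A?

The segment meets the boundary at (11,5.154).

1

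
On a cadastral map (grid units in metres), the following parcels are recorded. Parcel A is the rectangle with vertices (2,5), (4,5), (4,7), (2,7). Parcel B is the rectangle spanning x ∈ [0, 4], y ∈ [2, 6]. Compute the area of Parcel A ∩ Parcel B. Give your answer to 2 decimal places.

2.00

|Parcel A∩Parcel B|: x∈[2,4], y∈[5,6] → 2·1 = 2.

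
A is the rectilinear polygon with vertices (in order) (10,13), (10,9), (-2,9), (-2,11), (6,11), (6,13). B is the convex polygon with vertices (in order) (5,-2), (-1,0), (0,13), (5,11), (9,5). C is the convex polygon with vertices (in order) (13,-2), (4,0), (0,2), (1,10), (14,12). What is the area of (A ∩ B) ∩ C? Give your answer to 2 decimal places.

6.58

The region (A ∩ B) ∩ C is the polygon with vertices (6.333,9), (0.875,9), (1,10), (5.233,10.651).
By the shoelace formula its area is 6.58.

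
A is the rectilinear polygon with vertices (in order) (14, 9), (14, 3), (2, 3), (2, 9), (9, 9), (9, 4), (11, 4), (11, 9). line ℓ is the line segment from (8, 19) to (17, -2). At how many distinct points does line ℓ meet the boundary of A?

2

The segment meets the boundary at (14,5), (12.286,9).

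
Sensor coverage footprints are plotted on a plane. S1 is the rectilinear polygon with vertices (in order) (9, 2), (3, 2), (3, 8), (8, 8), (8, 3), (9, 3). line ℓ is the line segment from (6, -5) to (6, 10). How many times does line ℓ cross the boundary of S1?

2

The segment meets the boundary at (6,2), (6,8).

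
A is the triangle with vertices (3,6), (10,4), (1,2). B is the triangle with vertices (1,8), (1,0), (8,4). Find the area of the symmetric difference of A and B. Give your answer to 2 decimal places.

15.74

|A| = 16, |B| = 28, |A∩B| = 14.1299.
|A △ B| = |A| + |B| − 2·|A∩B| = 16 + 28 − 28.2597 = 15.74.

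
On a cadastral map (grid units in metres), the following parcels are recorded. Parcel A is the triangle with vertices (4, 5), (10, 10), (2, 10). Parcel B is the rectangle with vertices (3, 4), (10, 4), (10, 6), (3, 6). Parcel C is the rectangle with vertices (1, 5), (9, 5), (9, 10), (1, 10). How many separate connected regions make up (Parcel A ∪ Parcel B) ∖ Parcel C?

2

(Parcel A ∪ Parcel B) ∖ Parcel C splits into 2 disjoint pieces (area 0.4167, area 8).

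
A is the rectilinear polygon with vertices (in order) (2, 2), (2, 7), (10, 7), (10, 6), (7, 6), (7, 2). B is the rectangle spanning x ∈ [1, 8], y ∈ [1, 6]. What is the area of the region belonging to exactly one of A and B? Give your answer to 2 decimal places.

|A| = 28, |B| = 35, |A∩B| = 20.
|A △ B| = |A| + |B| − 2·|A∩B| = 28 + 35 − 40 = 23.00.

23.00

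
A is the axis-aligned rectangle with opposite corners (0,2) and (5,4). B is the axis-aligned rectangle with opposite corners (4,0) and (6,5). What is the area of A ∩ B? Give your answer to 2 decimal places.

2.00

|A∩B|: x∈[4,5], y∈[2,4] → 1·2 = 2.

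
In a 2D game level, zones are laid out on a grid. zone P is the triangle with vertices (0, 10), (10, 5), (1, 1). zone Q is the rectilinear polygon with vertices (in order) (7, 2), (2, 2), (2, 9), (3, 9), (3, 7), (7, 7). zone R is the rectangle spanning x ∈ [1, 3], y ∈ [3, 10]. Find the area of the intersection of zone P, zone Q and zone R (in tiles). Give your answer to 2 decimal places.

The intersection is the polygon with vertices (3,7), (3,3), (2,3), (2,9), (3,8.5).
By the shoelace formula its area is 5.75.

5.75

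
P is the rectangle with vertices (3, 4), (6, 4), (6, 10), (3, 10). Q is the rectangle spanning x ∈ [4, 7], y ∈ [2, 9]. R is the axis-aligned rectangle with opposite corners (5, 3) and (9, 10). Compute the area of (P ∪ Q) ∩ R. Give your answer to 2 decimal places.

13.00

The region (P ∪ Q) ∩ R is the polygon with vertices (6,10), (6,9), (7,9), (7,3), (5,3), (5,10).
By the shoelace formula its area is 13.00.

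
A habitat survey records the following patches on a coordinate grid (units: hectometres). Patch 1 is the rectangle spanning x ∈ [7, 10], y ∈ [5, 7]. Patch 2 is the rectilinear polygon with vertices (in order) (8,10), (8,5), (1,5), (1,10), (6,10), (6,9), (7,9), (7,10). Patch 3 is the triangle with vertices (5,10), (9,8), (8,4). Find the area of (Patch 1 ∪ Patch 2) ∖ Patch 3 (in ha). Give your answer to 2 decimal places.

30.75

|Patch 1 ∪ Patch 2| = 38.
|(Patch 1 ∪ Patch 2) ∩ Patch 3| = 7.25.
|(Patch 1 ∪ Patch 2) ∖ Patch 3| = 38 − 7.25 = 30.75.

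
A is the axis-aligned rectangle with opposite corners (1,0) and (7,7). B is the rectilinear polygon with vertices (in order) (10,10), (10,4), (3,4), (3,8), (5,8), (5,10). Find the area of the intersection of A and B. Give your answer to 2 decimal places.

12.00

The intersection is the polygon with vertices (7,7), (7,4), (3,4), (3,7).
By the shoelace formula its area is 12.00.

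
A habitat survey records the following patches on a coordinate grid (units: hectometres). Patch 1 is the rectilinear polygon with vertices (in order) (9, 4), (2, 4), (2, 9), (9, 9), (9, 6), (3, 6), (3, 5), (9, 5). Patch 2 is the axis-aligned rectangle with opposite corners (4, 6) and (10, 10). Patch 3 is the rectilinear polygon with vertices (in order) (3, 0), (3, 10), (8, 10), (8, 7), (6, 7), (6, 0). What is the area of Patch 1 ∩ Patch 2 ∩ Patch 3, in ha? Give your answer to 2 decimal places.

10.00

The intersection is the polygon with vertices (4,6), (4,9), (8,9), (8,7), (6,7), (6,6).
By the shoelace formula its area is 10.00.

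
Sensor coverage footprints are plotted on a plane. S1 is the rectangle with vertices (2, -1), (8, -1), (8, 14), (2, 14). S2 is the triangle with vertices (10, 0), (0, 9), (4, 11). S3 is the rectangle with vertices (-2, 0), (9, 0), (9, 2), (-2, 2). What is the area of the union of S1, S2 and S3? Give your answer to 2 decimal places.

By inclusion–exclusion:
Individual areas: |S1| = 90, |S2| = 28, |S3| = 22.
|S1∩S2| = 23.3333.
|S1∩S3|: x∈[2,8], y∈[0,2] → 6·2 = 12.
|S2∩S3| = 0.6646.
|S1∩S2∩S3| = 0.0222.
|S1 ∪ S2 ∪ S3| = 140 − 35.998 + 0.0222 = 104.02.

104.02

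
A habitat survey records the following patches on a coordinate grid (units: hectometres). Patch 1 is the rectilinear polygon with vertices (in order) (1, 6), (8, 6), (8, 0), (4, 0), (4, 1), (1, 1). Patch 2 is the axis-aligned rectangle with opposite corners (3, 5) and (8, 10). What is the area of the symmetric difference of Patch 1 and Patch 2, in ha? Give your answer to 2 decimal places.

|Patch 1| = 39, |Patch 2| = 25, |Patch 1∩Patch 2| = 5.
|Patch 1 △ Patch 2| = |Patch 1| + |Patch 2| − 2·|Patch 1∩Patch 2| = 39 + 25 − 10 = 54.00.

54.00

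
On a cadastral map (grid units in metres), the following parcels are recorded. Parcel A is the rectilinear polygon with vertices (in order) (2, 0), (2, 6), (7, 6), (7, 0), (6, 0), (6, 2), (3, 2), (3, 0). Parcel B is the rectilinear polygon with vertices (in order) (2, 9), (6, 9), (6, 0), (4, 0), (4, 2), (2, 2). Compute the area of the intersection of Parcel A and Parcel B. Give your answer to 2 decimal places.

16.00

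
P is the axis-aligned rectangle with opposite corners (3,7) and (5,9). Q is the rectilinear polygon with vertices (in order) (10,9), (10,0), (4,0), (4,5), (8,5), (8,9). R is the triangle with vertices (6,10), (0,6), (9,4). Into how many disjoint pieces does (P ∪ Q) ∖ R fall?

(P ∪ Q) ∖ R splits into 2 disjoint pieces (area 0.75, area 35.75).

2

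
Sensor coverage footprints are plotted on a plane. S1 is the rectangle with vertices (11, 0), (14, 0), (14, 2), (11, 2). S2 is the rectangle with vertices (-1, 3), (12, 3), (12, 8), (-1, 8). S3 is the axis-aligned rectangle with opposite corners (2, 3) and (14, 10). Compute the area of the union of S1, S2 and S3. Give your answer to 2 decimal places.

By inclusion–exclusion:
Individual areas: |S1| = 6, |S2| = 65, |S3| = 84.
|S1∩S2| = 0 (no overlap).
|S1∩S3| = 0 (no overlap).
|S2∩S3|: x∈[2,12], y∈[3,8] → 10·5 = 50.
|S1∩S2∩S3| = 0.
|S1 ∪ S2 ∪ S3| = 155 − 50 + 0 = 105.00.

105.00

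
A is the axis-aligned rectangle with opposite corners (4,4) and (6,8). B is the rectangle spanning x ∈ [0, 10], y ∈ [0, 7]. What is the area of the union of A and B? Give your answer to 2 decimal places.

By inclusion–exclusion:
Individual areas: |A| = 8, |B| = 70.
|A∩B|: x∈[4,6], y∈[4,7] → 2·3 = 6.
|A ∪ B| = 78 − 6 = 72.00.

72.00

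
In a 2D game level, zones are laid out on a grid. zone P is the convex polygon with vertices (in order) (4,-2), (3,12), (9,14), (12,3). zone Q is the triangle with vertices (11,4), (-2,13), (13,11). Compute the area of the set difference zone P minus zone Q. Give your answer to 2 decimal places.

|zone P| = 94.5, |zone P∩zone Q| = 37.4012.
|zone P ∖ zone Q| = |zone P| − |zone P∩zone Q| = 94.5 − 37.4012 = 57.10.

57.10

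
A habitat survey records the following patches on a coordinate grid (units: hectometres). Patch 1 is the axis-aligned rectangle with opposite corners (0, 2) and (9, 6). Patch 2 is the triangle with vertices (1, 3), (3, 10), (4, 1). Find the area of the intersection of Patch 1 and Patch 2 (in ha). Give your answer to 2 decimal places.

The intersection is the polygon with vertices (3.444,6), (3.889,2), (2.5,2), (1,3), (1.857,6).
By the shoelace formula its area is 8.63.

8.63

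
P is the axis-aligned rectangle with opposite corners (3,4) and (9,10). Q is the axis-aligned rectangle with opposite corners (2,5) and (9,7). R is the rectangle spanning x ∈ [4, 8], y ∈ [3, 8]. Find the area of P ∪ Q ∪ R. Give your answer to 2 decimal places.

42.00

By inclusion–exclusion:
Individual areas: |P| = 36, |Q| = 14, |R| = 20.
|P∩Q|: x∈[3,9], y∈[5,7] → 6·2 = 12.
|P∩R|: x∈[4,8], y∈[4,8] → 4·4 = 16.
|Q∩R|: x∈[4,8], y∈[5,7] → 4·2 = 8.
|P∩Q∩R| = 8.
|P ∪ Q ∪ R| = 70 − 36 + 8 = 42.00.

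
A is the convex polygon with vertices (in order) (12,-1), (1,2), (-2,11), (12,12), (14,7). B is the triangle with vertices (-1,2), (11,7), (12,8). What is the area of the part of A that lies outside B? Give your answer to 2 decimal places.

|A| = 149, |A∩B| = 3.4317.
|A ∖ B| = |A| − |A∩B| = 149 − 3.4317 = 145.57.

145.57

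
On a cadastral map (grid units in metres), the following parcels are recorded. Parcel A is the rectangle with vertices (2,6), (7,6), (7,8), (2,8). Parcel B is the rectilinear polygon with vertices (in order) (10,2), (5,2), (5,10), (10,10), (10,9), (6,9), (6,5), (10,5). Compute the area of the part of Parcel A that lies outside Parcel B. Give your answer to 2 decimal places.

|Parcel A| = 10, |Parcel A∩Parcel B| = 2.
|Parcel A ∖ Parcel B| = |Parcel A| − |Parcel A∩Parcel B| = 10 − 2 = 8.00.

8.00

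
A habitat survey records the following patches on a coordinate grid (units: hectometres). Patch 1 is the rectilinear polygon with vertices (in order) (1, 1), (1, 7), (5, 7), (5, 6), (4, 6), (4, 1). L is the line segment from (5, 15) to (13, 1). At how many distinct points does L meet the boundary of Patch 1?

The segment lies entirely outside Patch 1 and never meets its boundary.

0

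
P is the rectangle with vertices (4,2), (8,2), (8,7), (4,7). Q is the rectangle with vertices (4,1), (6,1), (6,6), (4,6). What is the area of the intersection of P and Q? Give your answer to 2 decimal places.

8.00

|P∩Q|: x∈[4,6], y∈[2,6] → 2·4 = 8.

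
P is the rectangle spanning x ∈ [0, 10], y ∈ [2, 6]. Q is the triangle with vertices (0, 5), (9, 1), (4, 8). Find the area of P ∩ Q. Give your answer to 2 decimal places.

The intersection is the polygon with vertices (5.429,6), (8.286,2), (6.75,2), (0,5), (1.333,6).
By the shoelace formula its area is 16.64.

16.64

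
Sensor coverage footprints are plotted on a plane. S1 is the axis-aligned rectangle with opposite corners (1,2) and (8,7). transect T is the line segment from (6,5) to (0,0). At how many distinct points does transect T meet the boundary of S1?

The segment meets the boundary at (2.4,2).

1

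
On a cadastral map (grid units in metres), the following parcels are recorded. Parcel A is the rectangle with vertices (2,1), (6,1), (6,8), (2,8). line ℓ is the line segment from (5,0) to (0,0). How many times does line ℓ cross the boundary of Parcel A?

The segment lies entirely outside Parcel A and never meets its boundary.

0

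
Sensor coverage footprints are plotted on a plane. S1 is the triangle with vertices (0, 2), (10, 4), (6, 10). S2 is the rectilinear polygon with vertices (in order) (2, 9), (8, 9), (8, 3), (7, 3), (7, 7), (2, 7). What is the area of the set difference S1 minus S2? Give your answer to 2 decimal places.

24.83

|S1| = 34, |S1∩S2| = 9.1667.
|S1 ∖ S2| = |S1| − |S1∩S2| = 34 − 9.1667 = 24.83.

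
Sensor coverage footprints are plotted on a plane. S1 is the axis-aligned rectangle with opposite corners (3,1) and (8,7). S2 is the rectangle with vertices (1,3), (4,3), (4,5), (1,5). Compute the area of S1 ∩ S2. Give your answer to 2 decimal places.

|S1∩S2|: x∈[3,4], y∈[3,5] → 1·2 = 2.

2.00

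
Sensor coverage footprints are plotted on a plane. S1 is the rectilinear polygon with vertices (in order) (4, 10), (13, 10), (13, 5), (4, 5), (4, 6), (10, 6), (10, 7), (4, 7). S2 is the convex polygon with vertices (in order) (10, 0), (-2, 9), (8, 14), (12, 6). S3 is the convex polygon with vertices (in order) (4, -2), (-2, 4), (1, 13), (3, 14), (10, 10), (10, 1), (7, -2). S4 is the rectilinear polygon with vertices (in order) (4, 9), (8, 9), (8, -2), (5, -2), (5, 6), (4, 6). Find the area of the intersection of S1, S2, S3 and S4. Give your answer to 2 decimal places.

11.00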